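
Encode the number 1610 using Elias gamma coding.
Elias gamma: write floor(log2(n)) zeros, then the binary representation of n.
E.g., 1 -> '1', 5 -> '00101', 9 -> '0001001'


num_bits = floor(log2(1610)) + 1 = 11
leading_zeros = num_bits - 1 = 10
binary(1610) = 11001001010

Elias gamma(1610) = '0000000000' + '11001001010' = 000000000011001001010 (21 bits)


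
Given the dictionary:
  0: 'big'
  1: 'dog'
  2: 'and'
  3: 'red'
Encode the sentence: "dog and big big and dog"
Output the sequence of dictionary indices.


Look up each word in the dictionary:
  'dog' -> 1
  'and' -> 2
  'big' -> 0
  'big' -> 0
  'and' -> 2
  'dog' -> 1

Encoded: [1, 2, 0, 0, 2, 1]


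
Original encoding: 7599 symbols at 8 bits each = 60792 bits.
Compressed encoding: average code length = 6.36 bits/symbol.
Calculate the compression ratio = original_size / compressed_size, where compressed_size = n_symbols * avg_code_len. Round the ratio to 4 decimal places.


original_size = n_symbols * orig_bits = 7599 * 8 = 60792 bits
compressed_size = n_symbols * avg_code_len = 7599 * 6.36 = 48329.64 bits
ratio = original_size / compressed_size = 60792 / 48329.64 = 1.2579

Compression ratio = 1.2579


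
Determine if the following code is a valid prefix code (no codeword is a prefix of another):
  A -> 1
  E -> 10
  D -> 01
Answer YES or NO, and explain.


Checking each pair (does one codeword prefix another?):
  A='1' vs E='10': prefix -- VIOLATION

NO -- this is NOT a valid prefix code. A (1) is a prefix of E (10).


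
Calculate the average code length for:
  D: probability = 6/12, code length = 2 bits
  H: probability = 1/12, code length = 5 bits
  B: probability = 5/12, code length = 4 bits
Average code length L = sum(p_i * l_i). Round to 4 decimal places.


Weighted contributions p_i * l_i:
  D: (6/12) * 2 = 12/12
  H: (1/12) * 5 = 5/12
  B: (5/12) * 4 = 20/12
Sum = (12 + 5 + 20)/12 = 37/12

L = 37/12 = 3.0833 bits/symbol


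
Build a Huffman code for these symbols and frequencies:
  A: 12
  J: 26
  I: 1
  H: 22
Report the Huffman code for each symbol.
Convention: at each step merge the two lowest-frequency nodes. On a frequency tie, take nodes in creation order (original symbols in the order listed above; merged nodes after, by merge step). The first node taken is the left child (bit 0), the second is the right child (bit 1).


Huffman tree construction:
Step 1: Merge I(1) + A(12) = 13
Step 2: Merge (I+A)(13) + H(22) = 35
Step 3: Merge J(26) + ((I+A)+H)(35) = 61
Read each symbol's code off the tree from the root (left child = 0, right child = 1).

Codes:
  A: 101 (length 3)
  J: 0 (length 1)
  I: 100 (length 3)
  H: 11 (length 2)
Average code length: 109/61 = 1.7869 bits/symbol


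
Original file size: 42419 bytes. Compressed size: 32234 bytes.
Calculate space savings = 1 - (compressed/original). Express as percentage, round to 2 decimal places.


ratio = compressed/original = 32234/42419 = 0.759895
savings = 1 - ratio = 1 - 0.759895 = 0.240105
as a percentage: 0.240105 * 100 = 24.01%

Space savings = 1 - 32234/42419 = 24.01%


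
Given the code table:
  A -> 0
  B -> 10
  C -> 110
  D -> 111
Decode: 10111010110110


Decoding:
10 -> B
111 -> D
0 -> A
10 -> B
110 -> C
110 -> C


Result: BDABCC


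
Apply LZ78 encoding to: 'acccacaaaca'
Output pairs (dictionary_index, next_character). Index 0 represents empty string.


LZ78 encoding steps:
Dictionary: {0: ''}
Step 1: w='' (idx 0), next='a' -> output (0, 'a'), add 'a' as idx 1
Step 2: w='' (idx 0), next='c' -> output (0, 'c'), add 'c' as idx 2
Step 3: w='c' (idx 2), next='c' -> output (2, 'c'), add 'cc' as idx 3
Step 4: w='a' (idx 1), next='c' -> output (1, 'c'), add 'ac' as idx 4
Step 5: w='a' (idx 1), next='a' -> output (1, 'a'), add 'aa' as idx 5
Step 6: w='ac' (idx 4), next='a' -> output (4, 'a'), add 'aca' as idx 6


Encoded: [(0, 'a'), (0, 'c'), (2, 'c'), (1, 'c'), (1, 'a'), (4, 'a')]


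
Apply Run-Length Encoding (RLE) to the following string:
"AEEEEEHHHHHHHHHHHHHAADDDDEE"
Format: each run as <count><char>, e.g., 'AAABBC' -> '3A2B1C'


Scanning runs left to right:
  i=0: run of 'A' x 1 -> '1A'
  i=1: run of 'E' x 5 -> '5E'
  i=6: run of 'H' x 13 -> '13H'
  i=19: run of 'A' x 2 -> '2A'
  i=21: run of 'D' x 4 -> '4D'
  i=25: run of 'E' x 2 -> '2E'

RLE = 1A5E13H2A4D2E


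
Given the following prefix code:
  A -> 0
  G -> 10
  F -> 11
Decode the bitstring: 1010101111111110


Decoding step by step:
Bits 10 -> G
Bits 10 -> G
Bits 10 -> G
Bits 11 -> F
Bits 11 -> F
Bits 11 -> F
Bits 11 -> F
Bits 10 -> G


Decoded message: GGGFFFFG


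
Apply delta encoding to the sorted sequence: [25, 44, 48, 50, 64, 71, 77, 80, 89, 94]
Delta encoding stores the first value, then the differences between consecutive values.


First value: 25
Deltas:
  44 - 25 = 19
  48 - 44 = 4
  50 - 48 = 2
  64 - 50 = 14
  71 - 64 = 7
  77 - 71 = 6
  80 - 77 = 3
  89 - 80 = 9
  94 - 89 = 5


Delta encoded: [25, 19, 4, 2, 14, 7, 6, 3, 9, 5]


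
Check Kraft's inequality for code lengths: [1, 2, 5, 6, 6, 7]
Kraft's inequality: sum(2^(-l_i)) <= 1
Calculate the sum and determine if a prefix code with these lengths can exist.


Sum = 2^(-1) + 2^(-2) + 2^(-5) + 2^(-6) + 2^(-6) + 2^(-7)
    = 0.5 + 0.25 + 0.03125 + 0.015625 + 0.015625 + 0.0078125
    = 105/128 = 0.8203125
Since 0.8203125 <= 1, Kraft's inequality IS satisfied.
A prefix code with these lengths CAN exist.

Kraft sum = 0.8203125. Satisfied.


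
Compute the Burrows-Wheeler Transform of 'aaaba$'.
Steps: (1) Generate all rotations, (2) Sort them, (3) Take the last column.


Rotations (sorted):
  0: $aaaba -> last char: a
  1: a$aaab -> last char: b
  2: aaaba$ -> last char: $
  3: aaba$a -> last char: a
  4: aba$aa -> last char: a
  5: ba$aaa -> last char: a


BWT = ab$aaa


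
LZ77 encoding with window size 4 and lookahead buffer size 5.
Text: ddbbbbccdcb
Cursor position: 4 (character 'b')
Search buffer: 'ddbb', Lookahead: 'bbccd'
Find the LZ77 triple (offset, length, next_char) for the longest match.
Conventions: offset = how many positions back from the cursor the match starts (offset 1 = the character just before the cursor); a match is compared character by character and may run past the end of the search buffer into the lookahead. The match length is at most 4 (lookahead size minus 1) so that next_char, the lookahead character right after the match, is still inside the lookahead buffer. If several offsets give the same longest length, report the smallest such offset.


Try each offset into the search buffer:
  offset=1 (pos 3, char 'b'): match length 2
  offset=2 (pos 2, char 'b'): match length 2
  offset=3 (pos 1, char 'd'): match length 0
  offset=4 (pos 0, char 'd'): match length 0
Longest match has length 2, found at offsets 1, 2; take the smallest, offset 1.
next_char = character at position 4 + 2 = 6 -> 'c'

Best match: offset=1, length=2 (matching 'bb' starting at position 3)
LZ77 triple: (1, 2, 'c')


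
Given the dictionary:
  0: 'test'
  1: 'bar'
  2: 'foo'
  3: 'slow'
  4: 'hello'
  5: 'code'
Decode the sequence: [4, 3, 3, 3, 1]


Look up each index in the dictionary:
  4 -> 'hello'
  3 -> 'slow'
  3 -> 'slow'
  3 -> 'slow'
  1 -> 'bar'

Decoded: "hello slow slow slow bar"


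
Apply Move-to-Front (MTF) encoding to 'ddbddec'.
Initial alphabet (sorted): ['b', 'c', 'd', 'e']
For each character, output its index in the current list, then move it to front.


MTF encoding:
'd': index 2 in ['b', 'c', 'd', 'e'] -> ['d', 'b', 'c', 'e']
'd': index 0 in ['d', 'b', 'c', 'e'] -> ['d', 'b', 'c', 'e']
'b': index 1 in ['d', 'b', 'c', 'e'] -> ['b', 'd', 'c', 'e']
'd': index 1 in ['b', 'd', 'c', 'e'] -> ['d', 'b', 'c', 'e']
'd': index 0 in ['d', 'b', 'c', 'e'] -> ['d', 'b', 'c', 'e']
'e': index 3 in ['d', 'b', 'c', 'e'] -> ['e', 'd', 'b', 'c']
'c': index 3 in ['e', 'd', 'b', 'c'] -> ['c', 'e', 'd', 'b']


Output: [2, 0, 1, 1, 0, 3, 3]


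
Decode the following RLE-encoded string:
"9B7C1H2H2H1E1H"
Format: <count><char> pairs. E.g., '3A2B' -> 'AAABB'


Expanding each <count><char> pair:
  9B -> 'BBBBBBBBB'
  7C -> 'CCCCCCC'
  1H -> 'H'
  2H -> 'HH'
  2H -> 'HH'
  1E -> 'E'
  1H -> 'H'

Decoded = BBBBBBBBBCCCCCCCHHHHHEH


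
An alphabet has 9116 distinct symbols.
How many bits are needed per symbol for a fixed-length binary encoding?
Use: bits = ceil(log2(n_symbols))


log2(9116) = 13.1542
Bracket: 2^13 = 8192 < 9116 <= 2^14 = 16384
So ceil(log2(9116)) = 14

bits = ceil(log2(9116)) = ceil(13.1542) = 14 bits


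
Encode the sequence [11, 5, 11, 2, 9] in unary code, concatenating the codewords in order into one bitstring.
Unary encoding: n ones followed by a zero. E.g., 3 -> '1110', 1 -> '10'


Encode each number as n ones followed by a terminating 0:
  11 -> 111111111110 (12 bits)
  5 -> 111110 (6 bits)
  11 -> 111111111110 (12 bits)
  2 -> 110 (3 bits)
  9 -> 1111111110 (10 bits)
Total length = 12 + 6 + 12 + 3 + 10 = 43 bits.

Unary([11, 5, 11, 2, 9]) = 1111111111101111101111111111101101111111110 (43 bits)


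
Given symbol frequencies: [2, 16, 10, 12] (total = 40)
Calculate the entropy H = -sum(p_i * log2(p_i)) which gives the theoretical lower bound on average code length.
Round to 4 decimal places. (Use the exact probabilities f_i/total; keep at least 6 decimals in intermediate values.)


Per-symbol terms -p_i * log2(p_i) with p_i = f_i/40:
  p = 2/40 = 0.050000: log2(p) = -4.321928, -p*log2(p) = 0.216096
  p = 16/40 = 0.400000: log2(p) = -1.321928, -p*log2(p) = 0.528771
  p = 10/40 = 0.250000: log2(p) = -2.000000, -p*log2(p) = 0.500000
  p = 12/40 = 0.300000: log2(p) = -1.736966, -p*log2(p) = 0.521090
H = 0.216096 + 0.528771 + 0.500000 + 0.521090 = 1.765957

H = 1.766 bits/symbol


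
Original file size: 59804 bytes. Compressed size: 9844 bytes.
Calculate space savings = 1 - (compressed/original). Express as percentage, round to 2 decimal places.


ratio = compressed/original = 9844/59804 = 0.164604
savings = 1 - ratio = 1 - 0.164604 = 0.835396
as a percentage: 0.835396 * 100 = 83.54%

Space savings = 1 - 9844/59804 = 83.54%


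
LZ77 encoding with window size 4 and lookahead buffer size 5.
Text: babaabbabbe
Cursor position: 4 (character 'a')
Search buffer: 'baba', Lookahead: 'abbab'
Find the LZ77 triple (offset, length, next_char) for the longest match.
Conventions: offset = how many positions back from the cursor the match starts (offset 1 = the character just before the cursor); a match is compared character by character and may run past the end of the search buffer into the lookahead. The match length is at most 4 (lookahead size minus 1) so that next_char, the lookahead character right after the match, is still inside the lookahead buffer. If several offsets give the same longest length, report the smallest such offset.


Try each offset into the search buffer:
  offset=1 (pos 3, char 'a'): match length 1
  offset=2 (pos 2, char 'b'): match length 0
  offset=3 (pos 1, char 'a'): match length 2
  offset=4 (pos 0, char 'b'): match length 0
Longest match has length 2 at offset 3.
next_char = character at position 4 + 2 = 6 -> 'b'

Best match: offset=3, length=2 (matching 'ab' starting at position 1)
LZ77 triple: (3, 2, 'b')


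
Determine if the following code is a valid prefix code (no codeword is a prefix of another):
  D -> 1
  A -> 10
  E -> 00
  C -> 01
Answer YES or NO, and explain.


Checking each pair (does one codeword prefix another?):
  D='1' vs A='10': prefix -- VIOLATION

NO -- this is NOT a valid prefix code. D (1) is a prefix of A (10).


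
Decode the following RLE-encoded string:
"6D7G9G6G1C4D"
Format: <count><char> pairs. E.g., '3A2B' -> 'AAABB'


Expanding each <count><char> pair:
  6D -> 'DDDDDD'
  7G -> 'GGGGGGG'
  9G -> 'GGGGGGGGG'
  6G -> 'GGGGGG'
  1C -> 'C'
  4D -> 'DDDD'

Decoded = DDDDDDGGGGGGGGGGGGGGGGGGGGGGCDDDD


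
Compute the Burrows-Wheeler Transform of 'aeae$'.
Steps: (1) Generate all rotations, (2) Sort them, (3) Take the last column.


Rotations (sorted):
  0: $aeae -> last char: e
  1: ae$ae -> last char: e
  2: aeae$ -> last char: $
  3: e$aea -> last char: a
  4: eae$a -> last char: a


BWT = ee$aa


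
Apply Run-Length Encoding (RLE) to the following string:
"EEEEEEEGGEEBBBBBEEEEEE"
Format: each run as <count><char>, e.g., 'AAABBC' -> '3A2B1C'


Scanning runs left to right:
  i=0: run of 'E' x 7 -> '7E'
  i=7: run of 'G' x 2 -> '2G'
  i=9: run of 'E' x 2 -> '2E'
  i=11: run of 'B' x 5 -> '5B'
  i=16: run of 'E' x 6 -> '6E'

RLE = 7E2G2E5B6E


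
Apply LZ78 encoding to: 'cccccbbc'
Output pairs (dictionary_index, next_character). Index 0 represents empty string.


LZ78 encoding steps:
Dictionary: {0: ''}
Step 1: w='' (idx 0), next='c' -> output (0, 'c'), add 'c' as idx 1
Step 2: w='c' (idx 1), next='c' -> output (1, 'c'), add 'cc' as idx 2
Step 3: w='cc' (idx 2), next='b' -> output (2, 'b'), add 'ccb' as idx 3
Step 4: w='' (idx 0), next='b' -> output (0, 'b'), add 'b' as idx 4
Step 5: w='c' (idx 1), end of input -> output (1, '')


Encoded: [(0, 'c'), (1, 'c'), (2, 'b'), (0, 'b'), (1, '')]


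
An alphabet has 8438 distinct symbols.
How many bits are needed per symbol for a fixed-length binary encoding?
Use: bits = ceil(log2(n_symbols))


log2(8438) = 13.0427
Bracket: 2^13 = 8192 < 8438 <= 2^14 = 16384
So ceil(log2(8438)) = 14

bits = ceil(log2(8438)) = ceil(13.0427) = 14 bits


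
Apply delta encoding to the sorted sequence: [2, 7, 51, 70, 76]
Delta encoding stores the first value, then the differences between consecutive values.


First value: 2
Deltas:
  7 - 2 = 5
  51 - 7 = 44
  70 - 51 = 19
  76 - 70 = 6


Delta encoded: [2, 5, 44, 19, 6]


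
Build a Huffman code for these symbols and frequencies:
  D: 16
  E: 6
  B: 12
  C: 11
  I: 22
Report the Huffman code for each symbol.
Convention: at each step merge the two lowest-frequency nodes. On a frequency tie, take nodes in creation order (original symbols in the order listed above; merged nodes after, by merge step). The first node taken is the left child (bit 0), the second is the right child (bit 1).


Huffman tree construction:
Step 1: Merge E(6) + C(11) = 17
Step 2: Merge B(12) + D(16) = 28
Step 3: Merge (E+C)(17) + I(22) = 39
Step 4: Merge (B+D)(28) + ((E+C)+I)(39) = 67
Read each symbol's code off the tree from the root (left child = 0, right child = 1).

Codes:
  D: 01 (length 2)
  E: 100 (length 3)
  B: 00 (length 2)
  C: 101 (length 3)
  I: 11 (length 2)
Average code length: 151/67 = 2.2537 bits/symbol


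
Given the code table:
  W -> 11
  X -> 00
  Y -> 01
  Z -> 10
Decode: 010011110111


Decoding:
01 -> Y
00 -> X
11 -> W
11 -> W
01 -> Y
11 -> W


Result: YXWWYW


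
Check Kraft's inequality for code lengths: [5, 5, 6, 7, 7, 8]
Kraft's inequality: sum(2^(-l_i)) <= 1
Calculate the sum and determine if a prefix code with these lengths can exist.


Sum = 2^(-5) + 2^(-5) + 2^(-6) + 2^(-7) + 2^(-7) + 2^(-8)
    = 0.03125 + 0.03125 + 0.015625 + 0.0078125 + 0.0078125 + 0.00390625
    = 25/256 = 0.09765625
Since 0.09765625 <= 1, Kraft's inequality IS satisfied.
A prefix code with these lengths CAN exist.

Kraft sum = 0.09765625. Satisfied.


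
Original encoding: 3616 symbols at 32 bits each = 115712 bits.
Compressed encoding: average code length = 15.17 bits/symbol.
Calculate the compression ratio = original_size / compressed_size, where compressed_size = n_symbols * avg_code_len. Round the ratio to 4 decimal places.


original_size = n_symbols * orig_bits = 3616 * 32 = 115712 bits
compressed_size = n_symbols * avg_code_len = 3616 * 15.17 = 54854.72 bits
ratio = original_size / compressed_size = 115712 / 54854.72 = 2.1094

Compression ratio = 2.1094


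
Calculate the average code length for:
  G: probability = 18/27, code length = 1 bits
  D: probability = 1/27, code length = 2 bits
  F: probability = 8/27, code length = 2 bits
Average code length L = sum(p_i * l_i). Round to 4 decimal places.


Weighted contributions p_i * l_i:
  G: (18/27) * 1 = 18/27
  D: (1/27) * 2 = 2/27
  F: (8/27) * 2 = 16/27
Sum = (18 + 2 + 16)/27 = 36/27

L = 36/27 = 1.3333 bits/symbol


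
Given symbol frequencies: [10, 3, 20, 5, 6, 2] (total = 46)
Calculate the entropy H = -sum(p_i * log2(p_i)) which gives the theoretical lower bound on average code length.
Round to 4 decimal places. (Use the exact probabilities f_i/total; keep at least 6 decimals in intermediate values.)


Per-symbol terms -p_i * log2(p_i) with p_i = f_i/46:
  p = 10/46 = 0.217391: log2(p) = -2.201634, -p*log2(p) = 0.478616
  p = 3/46 = 0.065217: log2(p) = -3.938599, -p*log2(p) = 0.256865
  p = 20/46 = 0.434783: log2(p) = -1.201634, -p*log2(p) = 0.522450
  p = 5/46 = 0.108696: log2(p) = -3.201634, -p*log2(p) = 0.348004
  p = 6/46 = 0.130435: log2(p) = -2.938599, -p*log2(p) = 0.383296
  p = 2/46 = 0.043478: log2(p) = -4.523562, -p*log2(p) = 0.196677
H = 0.478616 + 0.256865 + 0.522450 + 0.348004 + 0.383296 + 0.196677 = 2.185908

H = 2.1859 bits/symbol


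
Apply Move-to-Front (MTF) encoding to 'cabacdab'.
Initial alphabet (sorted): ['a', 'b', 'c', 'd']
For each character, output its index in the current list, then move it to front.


MTF encoding:
'c': index 2 in ['a', 'b', 'c', 'd'] -> ['c', 'a', 'b', 'd']
'a': index 1 in ['c', 'a', 'b', 'd'] -> ['a', 'c', 'b', 'd']
'b': index 2 in ['a', 'c', 'b', 'd'] -> ['b', 'a', 'c', 'd']
'a': index 1 in ['b', 'a', 'c', 'd'] -> ['a', 'b', 'c', 'd']
'c': index 2 in ['a', 'b', 'c', 'd'] -> ['c', 'a', 'b', 'd']
'd': index 3 in ['c', 'a', 'b', 'd'] -> ['d', 'c', 'a', 'b']
'a': index 2 in ['d', 'c', 'a', 'b'] -> ['a', 'd', 'c', 'b']
'b': index 3 in ['a', 'd', 'c', 'b'] -> ['b', 'a', 'd', 'c']


Output: [2, 1, 2, 1, 2, 3, 2, 3]


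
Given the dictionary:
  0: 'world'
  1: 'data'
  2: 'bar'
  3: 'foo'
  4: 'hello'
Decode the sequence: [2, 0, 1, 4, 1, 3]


Look up each index in the dictionary:
  2 -> 'bar'
  0 -> 'world'
  1 -> 'data'
  4 -> 'hello'
  1 -> 'data'
  3 -> 'foo'

Decoded: "bar world data hello data foo"


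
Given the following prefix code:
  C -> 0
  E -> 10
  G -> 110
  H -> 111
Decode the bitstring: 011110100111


Decoding step by step:
Bits 0 -> C
Bits 111 -> H
Bits 10 -> E
Bits 10 -> E
Bits 0 -> C
Bits 111 -> H


Decoded message: CHEECH


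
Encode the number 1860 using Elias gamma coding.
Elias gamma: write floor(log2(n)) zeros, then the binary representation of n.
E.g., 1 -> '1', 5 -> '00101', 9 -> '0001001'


num_bits = floor(log2(1860)) + 1 = 11
leading_zeros = num_bits - 1 = 10
binary(1860) = 11101000100

Elias gamma(1860) = '0000000000' + '11101000100' = 000000000011101000100 (21 bits)


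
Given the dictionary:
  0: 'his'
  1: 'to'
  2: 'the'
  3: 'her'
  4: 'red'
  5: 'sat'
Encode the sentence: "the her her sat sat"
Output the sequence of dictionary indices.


Look up each word in the dictionary:
  'the' -> 2
  'her' -> 3
  'her' -> 3
  'sat' -> 5
  'sat' -> 5

Encoded: [2, 3, 3, 5, 5]


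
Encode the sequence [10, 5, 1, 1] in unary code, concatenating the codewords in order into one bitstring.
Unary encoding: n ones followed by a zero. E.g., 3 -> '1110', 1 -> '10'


Encode each number as n ones followed by a terminating 0:
  10 -> 11111111110 (11 bits)
  5 -> 111110 (6 bits)
  1 -> 10 (2 bits)
  1 -> 10 (2 bits)
Total length = 11 + 6 + 2 + 2 = 21 bits.

Unary([10, 5, 1, 1]) = 111111111101111101010 (21 bits)


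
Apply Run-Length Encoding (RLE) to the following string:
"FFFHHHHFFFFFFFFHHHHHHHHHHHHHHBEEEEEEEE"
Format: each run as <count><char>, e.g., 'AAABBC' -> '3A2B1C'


Scanning runs left to right:
  i=0: run of 'F' x 3 -> '3F'
  i=3: run of 'H' x 4 -> '4H'
  i=7: run of 'F' x 8 -> '8F'
  i=15: run of 'H' x 14 -> '14H'
  i=29: run of 'B' x 1 -> '1B'
  i=30: run of 'E' x 8 -> '8E'

RLE = 3F4H8F14H1B8E


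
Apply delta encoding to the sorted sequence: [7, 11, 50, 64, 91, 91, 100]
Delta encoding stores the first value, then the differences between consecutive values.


First value: 7
Deltas:
  11 - 7 = 4
  50 - 11 = 39
  64 - 50 = 14
  91 - 64 = 27
  91 - 91 = 0
  100 - 91 = 9


Delta encoded: [7, 4, 39, 14, 27, 0, 9]


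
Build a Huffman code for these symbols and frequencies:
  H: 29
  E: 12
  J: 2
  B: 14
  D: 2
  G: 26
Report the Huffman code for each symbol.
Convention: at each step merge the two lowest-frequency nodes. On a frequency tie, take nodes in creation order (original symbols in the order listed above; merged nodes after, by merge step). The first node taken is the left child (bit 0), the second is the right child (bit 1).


Huffman tree construction:
Step 1: Merge J(2) + D(2) = 4
Step 2: Merge (J+D)(4) + E(12) = 16
Step 3: Merge B(14) + ((J+D)+E)(16) = 30
Step 4: Merge G(26) + H(29) = 55
Step 5: Merge (B+((J+D)+E))(30) + (G+H)(55) = 85
Read each symbol's code off the tree from the root (left child = 0, right child = 1).

Codes:
  H: 11 (length 2)
  E: 011 (length 3)
  J: 0100 (length 4)
  B: 00 (length 2)
  D: 0101 (length 4)
  G: 10 (length 2)
Average code length: 190/85 = 2.2353 bits/symbol


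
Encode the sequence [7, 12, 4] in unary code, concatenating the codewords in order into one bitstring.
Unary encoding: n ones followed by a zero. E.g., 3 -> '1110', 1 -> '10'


Encode each number as n ones followed by a terminating 0:
  7 -> 11111110 (8 bits)
  12 -> 1111111111110 (13 bits)
  4 -> 11110 (5 bits)
Total length = 8 + 13 + 5 = 26 bits.

Unary([7, 12, 4]) = 11111110111111111111011110 (26 bits)


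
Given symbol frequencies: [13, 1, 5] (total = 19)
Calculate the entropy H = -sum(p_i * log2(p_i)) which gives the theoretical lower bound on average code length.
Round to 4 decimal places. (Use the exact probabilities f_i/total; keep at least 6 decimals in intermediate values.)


Per-symbol terms -p_i * log2(p_i) with p_i = f_i/19:
  p = 13/19 = 0.684211: log2(p) = -0.547488, -p*log2(p) = 0.374597
  p = 1/19 = 0.052632: log2(p) = -4.247928, -p*log2(p) = 0.223575
  p = 5/19 = 0.263158: log2(p) = -1.925999, -p*log2(p) = 0.506842
H = 0.374597 + 0.223575 + 0.506842 = 1.105014

H = 1.105 bits/symbol


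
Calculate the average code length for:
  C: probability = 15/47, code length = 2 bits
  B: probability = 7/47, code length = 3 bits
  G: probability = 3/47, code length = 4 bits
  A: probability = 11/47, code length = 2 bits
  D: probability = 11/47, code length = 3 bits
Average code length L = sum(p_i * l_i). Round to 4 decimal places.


Weighted contributions p_i * l_i:
  C: (15/47) * 2 = 30/47
  B: (7/47) * 3 = 21/47
  G: (3/47) * 4 = 12/47
  A: (11/47) * 2 = 22/47
  D: (11/47) * 3 = 33/47
Sum = (30 + 21 + 12 + 22 + 33)/47 = 118/47

L = 118/47 = 2.5106 bits/symbol


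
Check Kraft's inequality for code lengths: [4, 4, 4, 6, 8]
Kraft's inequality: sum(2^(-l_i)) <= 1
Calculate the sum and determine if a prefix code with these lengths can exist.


Sum = 2^(-4) + 2^(-4) + 2^(-4) + 2^(-6) + 2^(-8)
    = 0.0625 + 0.0625 + 0.0625 + 0.015625 + 0.00390625
    = 53/256 = 0.20703125
Since 0.20703125 <= 1, Kraft's inequality IS satisfied.
A prefix code with these lengths CAN exist.

Kraft sum = 0.20703125. Satisfied.


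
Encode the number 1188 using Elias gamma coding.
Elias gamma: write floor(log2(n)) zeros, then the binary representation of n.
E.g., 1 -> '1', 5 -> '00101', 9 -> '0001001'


num_bits = floor(log2(1188)) + 1 = 11
leading_zeros = num_bits - 1 = 10
binary(1188) = 10010100100

Elias gamma(1188) = '0000000000' + '10010100100' = 000000000010010100100 (21 bits)


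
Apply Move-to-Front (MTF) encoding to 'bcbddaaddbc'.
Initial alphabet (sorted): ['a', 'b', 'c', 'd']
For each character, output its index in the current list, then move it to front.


MTF encoding:
'b': index 1 in ['a', 'b', 'c', 'd'] -> ['b', 'a', 'c', 'd']
'c': index 2 in ['b', 'a', 'c', 'd'] -> ['c', 'b', 'a', 'd']
'b': index 1 in ['c', 'b', 'a', 'd'] -> ['b', 'c', 'a', 'd']
'd': index 3 in ['b', 'c', 'a', 'd'] -> ['d', 'b', 'c', 'a']
'd': index 0 in ['d', 'b', 'c', 'a'] -> ['d', 'b', 'c', 'a']
'a': index 3 in ['d', 'b', 'c', 'a'] -> ['a', 'd', 'b', 'c']
'a': index 0 in ['a', 'd', 'b', 'c'] -> ['a', 'd', 'b', 'c']
'd': index 1 in ['a', 'd', 'b', 'c'] -> ['d', 'a', 'b', 'c']
'd': index 0 in ['d', 'a', 'b', 'c'] -> ['d', 'a', 'b', 'c']
'b': index 2 in ['d', 'a', 'b', 'c'] -> ['b', 'd', 'a', 'c']
'c': index 3 in ['b', 'd', 'a', 'c'] -> ['c', 'b', 'd', 'a']


Output: [1, 2, 1, 3, 0, 3, 0, 1, 0, 2, 3]


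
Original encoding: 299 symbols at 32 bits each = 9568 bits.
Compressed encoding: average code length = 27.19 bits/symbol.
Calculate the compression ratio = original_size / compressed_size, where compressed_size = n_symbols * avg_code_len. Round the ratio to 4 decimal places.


original_size = n_symbols * orig_bits = 299 * 32 = 9568 bits
compressed_size = n_symbols * avg_code_len = 299 * 27.19 = 8129.81 bits
ratio = original_size / compressed_size = 9568 / 8129.81 = 1.1769

Compression ratio = 1.1769


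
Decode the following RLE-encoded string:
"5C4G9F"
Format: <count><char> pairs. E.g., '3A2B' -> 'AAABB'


Expanding each <count><char> pair:
  5C -> 'CCCCC'
  4G -> 'GGGG'
  9F -> 'FFFFFFFFF'

Decoded = CCCCCGGGGFFFFFFFFF


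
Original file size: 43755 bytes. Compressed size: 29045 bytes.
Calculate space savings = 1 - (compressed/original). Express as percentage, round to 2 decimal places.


ratio = compressed/original = 29045/43755 = 0.66381
savings = 1 - ratio = 1 - 0.66381 = 0.33619
as a percentage: 0.33619 * 100 = 33.62%

Space savings = 1 - 29045/43755 = 33.62%


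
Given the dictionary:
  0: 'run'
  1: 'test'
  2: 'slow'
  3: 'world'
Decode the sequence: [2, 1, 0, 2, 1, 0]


Look up each index in the dictionary:
  2 -> 'slow'
  1 -> 'test'
  0 -> 'run'
  2 -> 'slow'
  1 -> 'test'
  0 -> 'run'

Decoded: "slow test run slow test run"


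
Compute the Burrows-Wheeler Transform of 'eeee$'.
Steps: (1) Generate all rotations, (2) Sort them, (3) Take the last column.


Rotations (sorted):
  0: $eeee -> last char: e
  1: e$eee -> last char: e
  2: ee$ee -> last char: e
  3: eee$e -> last char: e
  4: eeee$ -> last char: $


BWT = eeee$


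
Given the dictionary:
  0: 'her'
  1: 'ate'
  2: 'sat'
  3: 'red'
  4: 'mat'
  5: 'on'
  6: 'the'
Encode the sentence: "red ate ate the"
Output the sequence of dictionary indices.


Look up each word in the dictionary:
  'red' -> 3
  'ate' -> 1
  'ate' -> 1
  'the' -> 6

Encoded: [3, 1, 1, 6]


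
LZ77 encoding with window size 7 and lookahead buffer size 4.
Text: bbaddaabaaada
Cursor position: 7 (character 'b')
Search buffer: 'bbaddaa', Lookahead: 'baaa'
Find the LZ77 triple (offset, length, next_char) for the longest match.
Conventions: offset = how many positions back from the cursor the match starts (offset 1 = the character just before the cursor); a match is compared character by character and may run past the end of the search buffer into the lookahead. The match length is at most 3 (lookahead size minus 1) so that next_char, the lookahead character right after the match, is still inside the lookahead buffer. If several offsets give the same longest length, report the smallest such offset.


Try each offset into the search buffer:
  offset=1 (pos 6, char 'a'): match length 0
  offset=2 (pos 5, char 'a'): match length 0
  offset=3 (pos 4, char 'd'): match length 0
  offset=4 (pos 3, char 'd'): match length 0
  offset=5 (pos 2, char 'a'): match length 0
  offset=6 (pos 1, char 'b'): match length 2
  offset=7 (pos 0, char 'b'): match length 1
Longest match has length 2 at offset 6.
next_char = character at position 7 + 2 = 9 -> 'a'

Best match: offset=6, length=2 (matching 'ba' starting at position 1)
LZ77 triple: (6, 2, 'a')


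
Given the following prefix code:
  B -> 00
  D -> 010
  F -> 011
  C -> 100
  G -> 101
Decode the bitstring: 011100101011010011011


Decoding step by step:
Bits 011 -> F
Bits 100 -> C
Bits 101 -> G
Bits 011 -> F
Bits 010 -> D
Bits 011 -> F
Bits 011 -> F


Decoded message: FCGFDFF


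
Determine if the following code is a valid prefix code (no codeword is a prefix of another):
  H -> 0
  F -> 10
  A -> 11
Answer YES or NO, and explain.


Checking each pair (does one codeword prefix another?):
  H='0' vs F='10': no prefix
  H='0' vs A='11': no prefix
  F='10' vs H='0': no prefix
  F='10' vs A='11': no prefix
  A='11' vs H='0': no prefix
  A='11' vs F='10': no prefix
No violation found over all pairs.

YES -- this is a valid prefix code. No codeword is a prefix of any other codeword.


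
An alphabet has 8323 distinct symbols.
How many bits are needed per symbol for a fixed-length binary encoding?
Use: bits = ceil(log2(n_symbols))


log2(8323) = 13.0229
Bracket: 2^13 = 8192 < 8323 <= 2^14 = 16384
So ceil(log2(8323)) = 14

bits = ceil(log2(8323)) = ceil(13.0229) = 14 bits


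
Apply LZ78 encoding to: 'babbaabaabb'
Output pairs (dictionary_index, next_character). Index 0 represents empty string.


LZ78 encoding steps:
Dictionary: {0: ''}
Step 1: w='' (idx 0), next='b' -> output (0, 'b'), add 'b' as idx 1
Step 2: w='' (idx 0), next='a' -> output (0, 'a'), add 'a' as idx 2
Step 3: w='b' (idx 1), next='b' -> output (1, 'b'), add 'bb' as idx 3
Step 4: w='a' (idx 2), next='a' -> output (2, 'a'), add 'aa' as idx 4
Step 5: w='b' (idx 1), next='a' -> output (1, 'a'), add 'ba' as idx 5
Step 6: w='a' (idx 2), next='b' -> output (2, 'b'), add 'ab' as idx 6
Step 7: w='b' (idx 1), end of input -> output (1, '')


Encoded: [(0, 'b'), (0, 'a'), (1, 'b'), (2, 'a'), (1, 'a'), (2, 'b'), (1, '')]


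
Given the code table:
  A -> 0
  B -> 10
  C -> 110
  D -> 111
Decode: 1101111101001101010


Decoding:
110 -> C
111 -> D
110 -> C
10 -> B
0 -> A
110 -> C
10 -> B
10 -> B


Result: CDCBACBB


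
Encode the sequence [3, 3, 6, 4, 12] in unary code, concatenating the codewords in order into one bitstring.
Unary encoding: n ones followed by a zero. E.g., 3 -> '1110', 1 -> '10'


Encode each number as n ones followed by a terminating 0:
  3 -> 1110 (4 bits)
  3 -> 1110 (4 bits)
  6 -> 1111110 (7 bits)
  4 -> 11110 (5 bits)
  12 -> 1111111111110 (13 bits)
Total length = 4 + 4 + 7 + 5 + 13 = 33 bits.

Unary([3, 3, 6, 4, 12]) = 111011101111110111101111111111110 (33 bits)


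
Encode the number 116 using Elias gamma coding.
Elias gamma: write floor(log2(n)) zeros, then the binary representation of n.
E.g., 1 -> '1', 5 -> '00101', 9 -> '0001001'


num_bits = floor(log2(116)) + 1 = 7
leading_zeros = num_bits - 1 = 6
binary(116) = 1110100

Elias gamma(116) = '000000' + '1110100' = 0000001110100 (13 bits)


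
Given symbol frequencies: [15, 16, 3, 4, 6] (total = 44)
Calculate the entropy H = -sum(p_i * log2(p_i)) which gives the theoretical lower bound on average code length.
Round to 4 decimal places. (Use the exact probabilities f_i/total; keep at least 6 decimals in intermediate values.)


Per-symbol terms -p_i * log2(p_i) with p_i = f_i/44:
  p = 15/44 = 0.340909: log2(p) = -1.552541, -p*log2(p) = 0.529275
  p = 16/44 = 0.363636: log2(p) = -1.459432, -p*log2(p) = 0.530702
  p = 3/44 = 0.068182: log2(p) = -3.874469, -p*log2(p) = 0.264168
  p = 4/44 = 0.090909: log2(p) = -3.459432, -p*log2(p) = 0.314494
  p = 6/44 = 0.136364: log2(p) = -2.874469, -p*log2(p) = 0.391973
H = 0.529275 + 0.530702 + 0.264168 + 0.314494 + 0.391973 = 2.030612

H = 2.0306 bits/symbol


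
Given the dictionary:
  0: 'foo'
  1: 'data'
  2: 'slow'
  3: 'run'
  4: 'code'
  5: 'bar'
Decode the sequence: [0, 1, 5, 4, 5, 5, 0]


Look up each index in the dictionary:
  0 -> 'foo'
  1 -> 'data'
  5 -> 'bar'
  4 -> 'code'
  5 -> 'bar'
  5 -> 'bar'
  0 -> 'foo'

Decoded: "foo data bar code bar bar foo"


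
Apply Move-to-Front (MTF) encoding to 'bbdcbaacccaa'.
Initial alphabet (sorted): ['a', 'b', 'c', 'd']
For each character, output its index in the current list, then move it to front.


MTF encoding:
'b': index 1 in ['a', 'b', 'c', 'd'] -> ['b', 'a', 'c', 'd']
'b': index 0 in ['b', 'a', 'c', 'd'] -> ['b', 'a', 'c', 'd']
'd': index 3 in ['b', 'a', 'c', 'd'] -> ['d', 'b', 'a', 'c']
'c': index 3 in ['d', 'b', 'a', 'c'] -> ['c', 'd', 'b', 'a']
'b': index 2 in ['c', 'd', 'b', 'a'] -> ['b', 'c', 'd', 'a']
'a': index 3 in ['b', 'c', 'd', 'a'] -> ['a', 'b', 'c', 'd']
'a': index 0 in ['a', 'b', 'c', 'd'] -> ['a', 'b', 'c', 'd']
'c': index 2 in ['a', 'b', 'c', 'd'] -> ['c', 'a', 'b', 'd']
'c': index 0 in ['c', 'a', 'b', 'd'] -> ['c', 'a', 'b', 'd']
'c': index 0 in ['c', 'a', 'b', 'd'] -> ['c', 'a', 'b', 'd']
'a': index 1 in ['c', 'a', 'b', 'd'] -> ['a', 'c', 'b', 'd']
'a': index 0 in ['a', 'c', 'b', 'd'] -> ['a', 'c', 'b', 'd']


Output: [1, 0, 3, 3, 2, 3, 0, 2, 0, 0, 1, 0]


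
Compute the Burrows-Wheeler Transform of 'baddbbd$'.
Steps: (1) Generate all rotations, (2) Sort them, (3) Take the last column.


Rotations (sorted):
  0: $baddbbd -> last char: d
  1: addbbd$b -> last char: b
  2: baddbbd$ -> last char: $
  3: bbd$badd -> last char: d
  4: bd$baddb -> last char: b
  5: d$baddbb -> last char: b
  6: dbbd$bad -> last char: d
  7: ddbbd$ba -> last char: a


BWT = db$dbbda


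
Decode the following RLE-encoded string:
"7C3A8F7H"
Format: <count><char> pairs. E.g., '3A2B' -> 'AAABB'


Expanding each <count><char> pair:
  7C -> 'CCCCCCC'
  3A -> 'AAA'
  8F -> 'FFFFFFFF'
  7H -> 'HHHHHHH'

Decoded = CCCCCCCAAAFFFFFFFFHHHHHHH


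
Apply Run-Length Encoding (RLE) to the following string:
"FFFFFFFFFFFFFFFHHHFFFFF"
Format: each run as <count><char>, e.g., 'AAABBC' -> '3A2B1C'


Scanning runs left to right:
  i=0: run of 'F' x 15 -> '15F'
  i=15: run of 'H' x 3 -> '3H'
  i=18: run of 'F' x 5 -> '5F'

RLE = 15F3H5F


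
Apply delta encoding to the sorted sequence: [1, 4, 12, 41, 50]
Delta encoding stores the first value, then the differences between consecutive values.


First value: 1
Deltas:
  4 - 1 = 3
  12 - 4 = 8
  41 - 12 = 29
  50 - 41 = 9


Delta encoded: [1, 3, 8, 29, 9]


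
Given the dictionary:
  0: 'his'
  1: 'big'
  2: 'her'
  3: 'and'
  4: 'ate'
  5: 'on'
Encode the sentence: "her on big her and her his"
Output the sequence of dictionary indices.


Look up each word in the dictionary:
  'her' -> 2
  'on' -> 5
  'big' -> 1
  'her' -> 2
  'and' -> 3
  'her' -> 2
  'his' -> 0

Encoded: [2, 5, 1, 2, 3, 2, 0]


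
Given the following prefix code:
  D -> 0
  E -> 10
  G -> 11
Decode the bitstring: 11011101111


Decoding step by step:
Bits 11 -> G
Bits 0 -> D
Bits 11 -> G
Bits 10 -> E
Bits 11 -> G
Bits 11 -> G


Decoded message: GDGEGG


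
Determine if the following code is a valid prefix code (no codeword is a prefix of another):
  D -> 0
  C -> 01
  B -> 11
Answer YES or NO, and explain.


Checking each pair (does one codeword prefix another?):
  D='0' vs C='01': prefix -- VIOLATION

NO -- this is NOT a valid prefix code. D (0) is a prefix of C (01).


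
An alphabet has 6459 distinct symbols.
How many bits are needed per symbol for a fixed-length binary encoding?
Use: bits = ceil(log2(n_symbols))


log2(6459) = 12.6571
Bracket: 2^12 = 4096 < 6459 <= 2^13 = 8192
So ceil(log2(6459)) = 13

bits = ceil(log2(6459)) = ceil(12.6571) = 13 bits


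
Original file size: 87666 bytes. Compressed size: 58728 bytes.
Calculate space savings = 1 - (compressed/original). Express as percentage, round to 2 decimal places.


ratio = compressed/original = 58728/87666 = 0.669906
savings = 1 - ratio = 1 - 0.669906 = 0.330094
as a percentage: 0.330094 * 100 = 33.01%

Space savings = 1 - 58728/87666 = 33.01%


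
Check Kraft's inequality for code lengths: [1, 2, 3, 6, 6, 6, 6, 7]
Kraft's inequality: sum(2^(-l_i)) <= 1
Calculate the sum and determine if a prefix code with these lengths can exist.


Sum = 2^(-1) + 2^(-2) + 2^(-3) + 2^(-6) + 2^(-6) + 2^(-6) + 2^(-6) + 2^(-7)
    = 0.5 + 0.25 + 0.125 + 0.015625 + 0.015625 + 0.015625 + 0.015625 + 0.0078125
    = 121/128 = 0.9453125
Since 0.9453125 <= 1, Kraft's inequality IS satisfied.
A prefix code with these lengths CAN exist.

Kraft sum = 0.9453125. Satisfied.


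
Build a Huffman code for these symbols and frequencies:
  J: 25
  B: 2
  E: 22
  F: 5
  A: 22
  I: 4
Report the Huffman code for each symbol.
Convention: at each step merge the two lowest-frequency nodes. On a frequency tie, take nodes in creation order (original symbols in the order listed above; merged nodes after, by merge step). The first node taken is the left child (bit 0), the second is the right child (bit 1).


Huffman tree construction:
Step 1: Merge B(2) + I(4) = 6
Step 2: Merge F(5) + (B+I)(6) = 11
Step 3: Merge (F+(B+I))(11) + E(22) = 33
Step 4: Merge A(22) + J(25) = 47
Step 5: Merge ((F+(B+I))+E)(33) + (A+J)(47) = 80
Read each symbol's code off the tree from the root (left child = 0, right child = 1).

Codes:
  J: 11 (length 2)
  B: 0010 (length 4)
  E: 01 (length 2)
  F: 000 (length 3)
  A: 10 (length 2)
  I: 0011 (length 4)
Average code length: 177/80 = 2.2125 bits/symbol


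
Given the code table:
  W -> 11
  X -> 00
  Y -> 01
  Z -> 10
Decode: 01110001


Decoding:
01 -> Y
11 -> W
00 -> X
01 -> Y


Result: YWXY


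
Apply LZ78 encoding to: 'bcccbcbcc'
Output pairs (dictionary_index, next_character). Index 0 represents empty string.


LZ78 encoding steps:
Dictionary: {0: ''}
Step 1: w='' (idx 0), next='b' -> output (0, 'b'), add 'b' as idx 1
Step 2: w='' (idx 0), next='c' -> output (0, 'c'), add 'c' as idx 2
Step 3: w='c' (idx 2), next='c' -> output (2, 'c'), add 'cc' as idx 3
Step 4: w='b' (idx 1), next='c' -> output (1, 'c'), add 'bc' as idx 4
Step 5: w='bc' (idx 4), next='c' -> output (4, 'c'), add 'bcc' as idx 5


Encoded: [(0, 'b'), (0, 'c'), (2, 'c'), (1, 'c'), (4, 'c')]


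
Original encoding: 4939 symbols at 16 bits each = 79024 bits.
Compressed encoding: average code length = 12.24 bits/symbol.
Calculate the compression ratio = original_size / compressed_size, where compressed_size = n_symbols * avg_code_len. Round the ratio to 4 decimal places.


original_size = n_symbols * orig_bits = 4939 * 16 = 79024 bits
compressed_size = n_symbols * avg_code_len = 4939 * 12.24 = 60453.36 bits
ratio = original_size / compressed_size = 79024 / 60453.36 = 1.3072

Compression ratio = 1.3072


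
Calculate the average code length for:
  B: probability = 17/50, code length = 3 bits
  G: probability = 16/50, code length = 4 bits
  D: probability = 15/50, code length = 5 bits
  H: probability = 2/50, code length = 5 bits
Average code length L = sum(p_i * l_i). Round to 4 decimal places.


Weighted contributions p_i * l_i:
  B: (17/50) * 3 = 51/50
  G: (16/50) * 4 = 64/50
  D: (15/50) * 5 = 75/50
  H: (2/50) * 5 = 10/50
Sum = (51 + 64 + 75 + 10)/50 = 200/50

L = 200/50 = 4.0000 bits/symbol


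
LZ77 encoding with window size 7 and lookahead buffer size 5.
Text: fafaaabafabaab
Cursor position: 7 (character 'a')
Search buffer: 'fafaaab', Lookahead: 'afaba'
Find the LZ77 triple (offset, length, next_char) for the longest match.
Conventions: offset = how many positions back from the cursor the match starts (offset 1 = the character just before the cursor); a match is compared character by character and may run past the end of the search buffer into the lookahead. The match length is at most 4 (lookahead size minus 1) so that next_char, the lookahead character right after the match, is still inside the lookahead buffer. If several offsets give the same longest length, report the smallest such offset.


Try each offset into the search buffer:
  offset=1 (pos 6, char 'b'): match length 0
  offset=2 (pos 5, char 'a'): match length 1
  offset=3 (pos 4, char 'a'): match length 1
  offset=4 (pos 3, char 'a'): match length 1
  offset=5 (pos 2, char 'f'): match length 0
  offset=6 (pos 1, char 'a'): match length 3
  offset=7 (pos 0, char 'f'): match length 0
Longest match has length 3 at offset 6.
next_char = character at position 7 + 3 = 10 -> 'b'

Best match: offset=6, length=3 (matching 'afa' starting at position 1)
LZ77 triple: (6, 3, 'b')


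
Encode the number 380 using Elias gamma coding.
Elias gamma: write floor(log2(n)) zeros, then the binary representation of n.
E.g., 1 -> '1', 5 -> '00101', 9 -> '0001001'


num_bits = floor(log2(380)) + 1 = 9
leading_zeros = num_bits - 1 = 8
binary(380) = 101111100

Elias gamma(380) = '00000000' + '101111100' = 00000000101111100 (17 bits)


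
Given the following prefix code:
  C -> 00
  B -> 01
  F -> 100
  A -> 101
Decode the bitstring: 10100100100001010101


Decoding step by step:
Bits 101 -> A
Bits 00 -> C
Bits 100 -> F
Bits 100 -> F
Bits 00 -> C
Bits 101 -> A
Bits 01 -> B
Bits 01 -> B


Decoded message: ACFFCABB
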